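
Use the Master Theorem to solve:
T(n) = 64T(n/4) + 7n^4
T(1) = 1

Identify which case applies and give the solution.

a=64, b=4, f(n)=7n^4. log_4(64) = 3. Since c=4 > 3 and the regularity condition holds (64(n/4)^4 = (64/4^4)n^4 with 64/4^4 < 1), Case 3 applies: T(n) = Θ(f(n)) = O(n^4).

Answer: O(n^4) - Case 3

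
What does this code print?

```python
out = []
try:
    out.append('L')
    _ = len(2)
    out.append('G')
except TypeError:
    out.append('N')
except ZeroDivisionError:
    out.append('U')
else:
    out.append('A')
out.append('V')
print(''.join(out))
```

Execution trace: 'L' (try body) → 'N' (except TypeError) → 'V' (after the try/except). Output: LNV

Answer: LNV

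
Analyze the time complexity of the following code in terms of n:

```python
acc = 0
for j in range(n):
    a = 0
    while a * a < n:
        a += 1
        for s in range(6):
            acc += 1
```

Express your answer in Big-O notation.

Each loop level contributes: n × √n × 1. Multiplying the contributions gives O(n√n).

Answer: O(n√n)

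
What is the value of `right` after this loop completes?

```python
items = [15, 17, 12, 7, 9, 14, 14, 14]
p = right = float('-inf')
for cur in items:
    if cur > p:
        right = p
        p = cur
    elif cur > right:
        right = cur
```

Second largest (with repeats) in [15, 17, 12, 7, 9, 14, 14, 14]
`right` takes the values: -inf → 15

Answer: 15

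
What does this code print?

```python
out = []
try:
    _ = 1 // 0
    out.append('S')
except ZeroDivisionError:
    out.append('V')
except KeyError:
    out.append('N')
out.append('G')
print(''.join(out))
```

Execution trace: 'V' (except ZeroDivisionError) → 'G' (after the try/except). Output: VG

Answer: VG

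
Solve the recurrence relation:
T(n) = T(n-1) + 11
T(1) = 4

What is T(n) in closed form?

Unrolling: T(n) = T(1) + 11·(n-1) = 4 + 11(n-1) = 11n - 7.

Answer: T(n) = 11n - 7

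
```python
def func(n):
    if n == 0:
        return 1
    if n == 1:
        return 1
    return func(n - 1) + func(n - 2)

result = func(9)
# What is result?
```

Build up from base cases: func(0)=1, func(1)=1, func(2)=2, func(3)=3, func(4)=5, func(5)=8, func(6)=13, ..., func(9)=55

Answer: 55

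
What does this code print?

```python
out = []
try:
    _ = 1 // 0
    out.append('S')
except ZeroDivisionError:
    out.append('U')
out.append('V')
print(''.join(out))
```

Execution trace: 'U' (except ZeroDivisionError) → 'V' (after the try/except). Output: UV

Answer: UV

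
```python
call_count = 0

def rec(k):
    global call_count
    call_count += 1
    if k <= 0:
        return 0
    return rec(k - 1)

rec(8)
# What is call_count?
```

Linear recursion stepping by 1: 9 calls from k=8 down to ≤0.

Answer: 9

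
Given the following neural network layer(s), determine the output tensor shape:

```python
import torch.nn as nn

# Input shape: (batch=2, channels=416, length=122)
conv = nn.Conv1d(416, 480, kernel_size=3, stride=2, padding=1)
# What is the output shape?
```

Input: (2, 416, 122) -> Output: (2, 480, 61)

Answer: (2, 480, 61)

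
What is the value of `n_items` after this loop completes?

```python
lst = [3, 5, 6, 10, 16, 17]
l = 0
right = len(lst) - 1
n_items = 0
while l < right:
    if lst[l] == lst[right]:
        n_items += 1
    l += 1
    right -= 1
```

Count matching pairs from ends
`n_items` takes the values: 0

Answer: 0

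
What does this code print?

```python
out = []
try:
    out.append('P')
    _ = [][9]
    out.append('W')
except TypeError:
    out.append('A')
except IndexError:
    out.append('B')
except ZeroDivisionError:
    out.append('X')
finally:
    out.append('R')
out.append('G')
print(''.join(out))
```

Execution trace: 'P' (try body) → 'B' (except IndexError) → 'R' (finally) → 'G' (after the try/except). Output: PBRG

Answer: PBRG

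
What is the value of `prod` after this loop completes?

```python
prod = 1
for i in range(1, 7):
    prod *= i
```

6! = 720
`prod` takes the values: 1 → 2 → 6 → 24 → 120 → 720

Answer: 720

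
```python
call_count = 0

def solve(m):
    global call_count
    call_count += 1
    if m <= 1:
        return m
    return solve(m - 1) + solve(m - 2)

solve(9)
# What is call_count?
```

Calls(m) = 1 + Calls(m-1) + Calls(m-2); Calls(0)=Calls(1)=1. For m=9 this gives 109.

Answer: 109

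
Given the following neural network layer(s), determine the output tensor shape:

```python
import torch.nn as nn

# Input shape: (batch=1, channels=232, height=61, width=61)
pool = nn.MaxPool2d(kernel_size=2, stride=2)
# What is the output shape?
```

Input: (1, 232, 61, 61) -> Output: (1, 232, 30, 30)

Answer: (1, 232, 30, 30)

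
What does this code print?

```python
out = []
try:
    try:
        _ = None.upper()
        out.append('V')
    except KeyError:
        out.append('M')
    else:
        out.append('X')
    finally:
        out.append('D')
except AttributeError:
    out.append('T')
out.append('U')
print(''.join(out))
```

Execution trace: 'D' (finally) → 'T' (outer except AttributeError) → 'U' (after the try/except). Output: DTU

Answer: DTU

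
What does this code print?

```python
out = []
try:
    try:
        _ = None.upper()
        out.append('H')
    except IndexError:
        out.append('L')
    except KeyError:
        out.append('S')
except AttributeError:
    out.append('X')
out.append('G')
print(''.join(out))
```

Execution trace: 'X' (outer except AttributeError) → 'G' (after the try/except). Output: XG

Answer: XG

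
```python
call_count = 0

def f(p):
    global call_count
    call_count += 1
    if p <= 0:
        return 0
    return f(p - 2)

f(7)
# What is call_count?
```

Linear recursion stepping by 2: 5 calls from p=7 down to ≤0.

Answer: 5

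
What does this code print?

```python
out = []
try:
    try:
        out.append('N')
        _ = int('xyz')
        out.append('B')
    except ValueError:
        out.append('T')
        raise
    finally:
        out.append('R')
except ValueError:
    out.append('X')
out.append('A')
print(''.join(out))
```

Execution trace: 'N' (inner try body) → 'T' (inner except ValueError) → 'R' (inner finally) → 'X' (outer except ValueError) → 'A' (after the try/except). Output: NTRXA

Answer: NTRXA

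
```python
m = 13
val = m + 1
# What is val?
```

Trace:
`m = 13` → m = 13
`val = m + 1` → val = 14
So val = 14

Answer: 14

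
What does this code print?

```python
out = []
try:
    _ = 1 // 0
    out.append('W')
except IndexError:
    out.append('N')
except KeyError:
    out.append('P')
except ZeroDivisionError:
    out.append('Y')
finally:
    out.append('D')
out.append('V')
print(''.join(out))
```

Execution trace: 'Y' (except ZeroDivisionError) → 'D' (finally) → 'V' (after the try/except). Output: YDV

Answer: YDV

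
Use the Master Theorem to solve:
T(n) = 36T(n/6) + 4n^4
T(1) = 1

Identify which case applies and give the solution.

a=36, b=6, f(n)=4n^4. log_6(36) = 2. Since c=4 > 2 and the regularity condition holds (36(n/6)^4 = (36/6^4)n^4 with 36/6^4 < 1), Case 3 applies: T(n) = Θ(f(n)) = O(n^4).

Answer: O(n^4) - Case 3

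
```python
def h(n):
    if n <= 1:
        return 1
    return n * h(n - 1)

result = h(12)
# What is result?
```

h(12) = 12 * 11 * 10 * 9 * 8 * 7 * 6 * 5 * 4 * 3 * 2 * 1 = 479001600

Answer: 479001600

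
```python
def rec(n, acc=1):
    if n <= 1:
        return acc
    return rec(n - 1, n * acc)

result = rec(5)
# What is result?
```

Accumulator trace (n, acc): (5, 1) -> (4, 5) -> (3, 20) -> (2, 60) -> (1, 120) -> return 120

Answer: 120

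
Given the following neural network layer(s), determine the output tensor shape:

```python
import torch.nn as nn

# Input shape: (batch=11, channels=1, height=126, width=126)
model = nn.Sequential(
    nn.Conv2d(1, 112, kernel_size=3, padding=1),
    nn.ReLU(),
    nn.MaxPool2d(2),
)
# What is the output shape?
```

Input: (11, 1, 126, 126) -> after Conv2d: (11, 112, 126, 126) -> after ReLU: (11, 112, 126, 126) -> Output: (11, 112, 63, 63)

Answer: (11, 112, 63, 63)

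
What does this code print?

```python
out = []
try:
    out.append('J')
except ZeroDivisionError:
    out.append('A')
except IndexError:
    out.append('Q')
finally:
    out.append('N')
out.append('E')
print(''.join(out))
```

Execution trace: 'J' (try body, no exception) → 'N' (finally) → 'E' (after the try/except). Output: JNE

Answer: JNE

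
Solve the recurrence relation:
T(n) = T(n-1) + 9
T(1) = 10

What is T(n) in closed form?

Unrolling: T(n) = T(1) + 9·(n-1) = 10 + 9(n-1) = 9n + 1.

Answer: T(n) = 9n + 1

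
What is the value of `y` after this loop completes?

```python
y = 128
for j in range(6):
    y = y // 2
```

Halve 6 times: 128 // 2^6 = 2
`y` takes the values: 128 → 64 → 32 → 16 → 8 → 4 → 2

Answer: 2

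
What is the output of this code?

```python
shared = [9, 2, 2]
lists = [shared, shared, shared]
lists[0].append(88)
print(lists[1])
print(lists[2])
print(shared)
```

Key concept: list of same reference.
Step by step:
`shared = [9, 2, 2]` → shared = [9, 2, 2]
`lists = [shared, shared, shared]` → lists = [[9, 2, 2], [9, 2, 2], [9, 2, 2]]
`lists[0].append(88)` → shared = [9, 2, 2, 88]; lists = [[9, 2, 2, 88], [9, 2, 2, 88], [9, 2, 2, 88]]
`print(lists[1])` → prints [9, 2, 2, 88]
`print(lists[2])` → prints [9, 2, 2, 88]
`print(shared)` → prints [9, 2, 2, 88]

Answer:
[9, 2, 2, 88]
[9, 2, 2, 88]
[9, 2, 2, 88]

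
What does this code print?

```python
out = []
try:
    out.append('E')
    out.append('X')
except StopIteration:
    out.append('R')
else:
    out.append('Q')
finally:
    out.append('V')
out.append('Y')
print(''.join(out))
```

Execution trace: 'E' (try body) → 'X' (try body, no exception) → 'Q' (else) → 'V' (finally) → 'Y' (after the try/except). Output: EXQVY

Answer: EXQVY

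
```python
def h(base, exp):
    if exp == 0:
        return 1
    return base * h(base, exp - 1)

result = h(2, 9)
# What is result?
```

h(2, 9) = 2 * 2 * 2 * 2 * 2 * 2 * 2 * 2 * 2 = 512

Answer: 512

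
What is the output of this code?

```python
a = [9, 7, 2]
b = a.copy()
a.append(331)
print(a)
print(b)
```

Key concept: list.copy() creates independent copy.
Step by step:
`a = [9, 7, 2]` → a = [9, 7, 2]
`b = a.copy()` → b = [9, 7, 2]
`a.append(331)` → a = [9, 7, 2, 331]
`print(a)` → prints [9, 7, 2, 331]
`print(b)` → prints [9, 7, 2]

Answer:
[9, 7, 2, 331]
[9, 7, 2]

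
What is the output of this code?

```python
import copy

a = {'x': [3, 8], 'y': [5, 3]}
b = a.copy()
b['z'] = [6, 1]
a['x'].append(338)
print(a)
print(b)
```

Key concept: shallow copy of dict with mutable values.
Step by step:
`a = {'x': [3, 8], 'y': [5, 3]}` → a = {'x': [3, 8], 'y': [5, 3]}
`b = a.copy()` → b = {'x': [3, 8], 'y': [5, 3]}
`b['z'] = [6, 1]` → b = {'x': [3, 8], 'y': [5, 3], 'z': [6, 1]}
`a['x'].append(338)` → a = {'x': [3, 8, 338], 'y': [5, 3]}; b = {'x': [3, 8, 338], 'y': [5, 3], 'z': [6, 1]}
`print(a)` → prints {'x': [3, 8, 338], 'y': [5, 3]}
`print(b)` → prints {'x': [3, 8, 338], 'y': [5, 3], 'z': [6, 1]}

Answer:
{'x': [3, 8, 338], 'y': [5, 3]}
{'x': [3, 8, 338], 'y': [5, 3], 'z': [6, 1]}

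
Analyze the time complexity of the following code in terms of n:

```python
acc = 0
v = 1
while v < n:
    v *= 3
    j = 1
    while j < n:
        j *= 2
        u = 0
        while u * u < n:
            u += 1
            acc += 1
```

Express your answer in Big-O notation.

Each loop level contributes: log n × log n × √n. Multiplying the contributions gives O(√n log² n).

Answer: O(√n log² n)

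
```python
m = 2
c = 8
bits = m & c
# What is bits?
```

Trace:
`m = 2` → m = 2
`c = 8` → c = 8
`bits = m & c` → bits = 0
So bits = 0

Answer: 0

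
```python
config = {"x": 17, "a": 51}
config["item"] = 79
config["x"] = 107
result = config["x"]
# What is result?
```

Trace:
`config = {"x": 17, "a": 51}` → config = {'x': 17, 'a': 51}
`config["item"] = 79` → config = {'x': 17, 'a': 51, 'item': 79}
`config["x"] = 107` → config = {'x': 107, 'a': 51, 'item': 79}
`result = config["x"]` → result = 107
So result = 107

Answer: 107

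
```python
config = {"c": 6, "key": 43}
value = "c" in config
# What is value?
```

Trace:
`config = {"c": 6, "key": 43}` → config = {'c': 6, 'key': 43}
`value = "c" in config` → value = True
So value = True

Answer: True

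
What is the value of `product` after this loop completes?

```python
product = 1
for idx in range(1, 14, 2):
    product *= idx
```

Product of 1, 3, 5, ... up to 13
`product` takes the values: 1 → 3 → 15 → 105 → 945 → 10395 → 135135

Answer: 135135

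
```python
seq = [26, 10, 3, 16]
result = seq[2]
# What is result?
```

Trace:
`seq = [26, 10, 3, 16]` → seq = [26, 10, 3, 16]
`result = seq[2]` → result = 3
So result = 3

Answer: 3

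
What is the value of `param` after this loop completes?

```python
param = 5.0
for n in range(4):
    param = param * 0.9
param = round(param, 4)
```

Exponential decay: 5.0 * 0.9^4
`param` takes the values: 5.0 → 4.5 → 4.05 → 3.645 → 3.2805

Answer: 3.2805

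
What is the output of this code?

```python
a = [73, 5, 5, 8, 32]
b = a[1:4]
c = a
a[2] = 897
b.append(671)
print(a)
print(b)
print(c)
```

Key concept: slice vs alias.
Step by step:
`a = [73, 5, 5, 8, 32]` → a = [73, 5, 5, 8, 32]
`b = a[1:4]` → b = [5, 5, 8]
`c = a` → c = [73, 5, 5, 8, 32] (same object as a)
`a[2] = 897` → a = [73, 5, 897, 8, 32] (same object as c); c = [73, 5, 897, 8, 32] (same object as a)
`b.append(671)` → b = [5, 5, 8, 671]
`print(a)` → prints [73, 5, 897, 8, 32]
`print(b)` → prints [5, 5, 8, 671]
`print(c)` → prints [73, 5, 897, 8, 32]

Answer:
[73, 5, 897, 8, 32]
[5, 5, 8, 671]
[73, 5, 897, 8, 32]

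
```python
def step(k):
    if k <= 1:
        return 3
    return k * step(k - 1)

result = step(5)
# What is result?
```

step(5) = 5 * 4 * 3 * 2 * 3 = 360

Answer: 360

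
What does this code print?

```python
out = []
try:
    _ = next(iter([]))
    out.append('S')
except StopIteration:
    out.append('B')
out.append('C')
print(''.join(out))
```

Execution trace: 'B' (except StopIteration) → 'C' (after the try/except). Output: BC

Answer: BC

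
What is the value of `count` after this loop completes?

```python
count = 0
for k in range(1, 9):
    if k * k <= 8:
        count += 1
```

Count numbers where k² ≤ 8
`count` takes the values: 0 → 1 → 2

Answer: 2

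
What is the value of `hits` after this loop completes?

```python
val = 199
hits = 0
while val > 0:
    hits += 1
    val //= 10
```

Count digits by repeated division by 10
`hits` takes the values: 0 → 1 → 2 → 3

Answer: 3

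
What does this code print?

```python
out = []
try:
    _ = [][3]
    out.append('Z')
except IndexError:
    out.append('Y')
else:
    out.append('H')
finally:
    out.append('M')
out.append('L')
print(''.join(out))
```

Execution trace: 'Y' (except IndexError) → 'M' (finally) → 'L' (after the try/except). Output: YML

Answer: YML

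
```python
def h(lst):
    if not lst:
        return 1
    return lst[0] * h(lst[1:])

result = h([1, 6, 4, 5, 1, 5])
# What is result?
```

Product over [1, 6, 4, 5, 1, 5] = 1 * 6 * 4 * 5 * 1 * 5 = 600

Answer: 600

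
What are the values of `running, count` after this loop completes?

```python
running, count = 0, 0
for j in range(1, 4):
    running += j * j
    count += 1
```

Sum of squares and count
`running, count` takes the values: (0, 0) → (1, 0) → (1, 1) → (5, 1) → (5, 2) → (14, 2) → (14, 3)

Answer: 14, 3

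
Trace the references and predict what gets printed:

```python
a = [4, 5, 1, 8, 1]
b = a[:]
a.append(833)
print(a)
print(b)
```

Key concept: slice [:] creates copy.
Step by step:
`a = [4, 5, 1, 8, 1]` → a = [4, 5, 1, 8, 1]
`b = a[:]` → b = [4, 5, 1, 8, 1]
`a.append(833)` → a = [4, 5, 1, 8, 1, 833]
`print(a)` → prints [4, 5, 1, 8, 1, 833]
`print(b)` → prints [4, 5, 1, 8, 1]

Answer:
[4, 5, 1, 8, 1, 833]
[4, 5, 1, 8, 1]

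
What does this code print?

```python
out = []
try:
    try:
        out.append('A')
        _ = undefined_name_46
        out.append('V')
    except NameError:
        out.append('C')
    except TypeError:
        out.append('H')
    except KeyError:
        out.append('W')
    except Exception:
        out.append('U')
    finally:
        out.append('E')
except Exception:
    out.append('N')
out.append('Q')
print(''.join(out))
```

Execution trace: 'A' (inner try body) → 'C' (inner except NameError) → 'E' (inner finally) → 'Q' (after the try/except). Output: ACEQ

Answer: ACEQ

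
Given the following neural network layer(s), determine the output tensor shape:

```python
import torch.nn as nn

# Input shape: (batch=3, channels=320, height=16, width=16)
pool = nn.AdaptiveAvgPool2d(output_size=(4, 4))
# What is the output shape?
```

Input: (3, 320, 16, 16) -> Output: (3, 320, 4, 4)

Answer: (3, 320, 4, 4)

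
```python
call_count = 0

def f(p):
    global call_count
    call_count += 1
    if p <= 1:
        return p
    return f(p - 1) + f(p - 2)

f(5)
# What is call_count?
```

Calls(p) = 1 + Calls(p-1) + Calls(p-2); Calls(0)=Calls(1)=1. For p=5 this gives 15.

Answer: 15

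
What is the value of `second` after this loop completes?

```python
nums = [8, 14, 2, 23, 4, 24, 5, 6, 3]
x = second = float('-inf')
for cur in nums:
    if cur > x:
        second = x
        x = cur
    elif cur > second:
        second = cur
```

Second largest (with repeats) in [8, 14, 2, 23, 4, 24, 5, 6, 3]
`second` takes the values: -inf → 8 → 14 → 23

Answer: 23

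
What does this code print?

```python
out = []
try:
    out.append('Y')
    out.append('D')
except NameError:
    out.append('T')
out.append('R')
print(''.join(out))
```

Execution trace: 'Y' (try body) → 'D' (try body, no exception) → 'R' (after the try/except). Output: YDR

Answer: YDR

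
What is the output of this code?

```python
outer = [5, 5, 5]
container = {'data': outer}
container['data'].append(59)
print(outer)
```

Key concept: dict holds reference to list.
Step by step:
`outer = [5, 5, 5]` → outer = [5, 5, 5]
`container = {'data': outer}` → container = {'data': [5, 5, 5]}
`container['data'].append(59)` → outer = [5, 5, 5, 59]; container = {'data': [5, 5, 5, 59]}
`print(outer)` → prints [5, 5, 5, 59]

Answer: [5, 5, 5, 59]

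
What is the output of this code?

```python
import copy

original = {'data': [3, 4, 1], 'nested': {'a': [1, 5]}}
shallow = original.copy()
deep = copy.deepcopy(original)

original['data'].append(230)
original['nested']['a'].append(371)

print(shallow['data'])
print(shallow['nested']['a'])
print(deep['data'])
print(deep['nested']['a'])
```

Key concept: comparing shallow vs deep copy.
Step by step:
`original = {'data': [3, 4, 1], 'nested': {'a': [1, 5]}}` → original = {'data': [3, 4, 1], 'nested': {'a': [1, 5]}}
`shallow = original.copy()` → shallow = {'data': [3, 4, 1], 'nested': {'a': [1, 5]}}
`deep = copy.deepcopy(original)` → deep = {'data': [3, 4, 1], 'nested': {'a': [1, 5]}}
`original['data'].append(230)` → original = {'data': [3, 4, 1, 230], 'nested': {'a': [1, 5]}}; shallow = {'data': [3, 4, 1, 230], 'nested': {'a': [1, 5]}}
`original['nested']['a'].append(371)` → original = {'data': [3, 4, 1, 230], 'nested': {'a': [1, 5, 371]}}; shallow = {'data': [3, 4, 1, 230], 'nested': {'a': [1, 5, 371]}}
`print(shallow['data'])` → prints [3, 4, 1, 230]
`print(shallow['nested']['a'])` → prints [1, 5, 371]
`print(deep['data'])` → prints [3, 4, 1]
`print(deep['nested']['a'])` → prints [1, 5]

Answer:
[3, 4, 1, 230]
[1, 5, 371]
[3, 4, 1]
[1, 5]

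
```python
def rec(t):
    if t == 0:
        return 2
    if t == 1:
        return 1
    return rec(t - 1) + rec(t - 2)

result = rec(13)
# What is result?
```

Build up from base cases: rec(0)=2, rec(1)=1, rec(2)=3, rec(3)=4, rec(4)=7, rec(5)=11, rec(6)=18, ..., rec(13)=521

Answer: 521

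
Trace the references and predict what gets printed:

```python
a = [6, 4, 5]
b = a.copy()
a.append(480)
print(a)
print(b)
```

Key concept: list.copy() creates independent copy.
Step by step:
`a = [6, 4, 5]` → a = [6, 4, 5]
`b = a.copy()` → b = [6, 4, 5]
`a.append(480)` → a = [6, 4, 5, 480]
`print(a)` → prints [6, 4, 5, 480]
`print(b)` → prints [6, 4, 5]

Answer:
[6, 4, 5, 480]
[6, 4, 5]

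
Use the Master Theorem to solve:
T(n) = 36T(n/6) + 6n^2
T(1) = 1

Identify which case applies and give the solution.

a=36, b=6, f(n)=6n^2. log_6(36) = 2. Since c=2 = 2, Case 2 applies: T(n) = Θ(n^log_b(a) · log n) = O(n^2 log n).

Answer: O(n^2 log n) - Case 2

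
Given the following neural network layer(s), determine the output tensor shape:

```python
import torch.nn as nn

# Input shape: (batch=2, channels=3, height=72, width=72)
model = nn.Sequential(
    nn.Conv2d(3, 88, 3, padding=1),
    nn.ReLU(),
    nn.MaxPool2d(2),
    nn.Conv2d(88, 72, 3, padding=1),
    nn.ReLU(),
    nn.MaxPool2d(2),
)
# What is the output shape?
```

Input: (2, 3, 72, 72) -> after first Conv2d: (2, 88, 72, 72) -> after first MaxPool2d: (2, 88, 36, 36) -> after second Conv2d: (2, 72, 36, 36) -> Output: (2, 72, 18, 18)

Answer: (2, 72, 18, 18)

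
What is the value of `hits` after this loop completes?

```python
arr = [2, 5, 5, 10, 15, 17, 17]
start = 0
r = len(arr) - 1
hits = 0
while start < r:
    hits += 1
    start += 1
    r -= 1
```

Iterations until pointers meet (list length 7)
`hits` takes the values: 0 → 1 → 2 → 3

Answer: 3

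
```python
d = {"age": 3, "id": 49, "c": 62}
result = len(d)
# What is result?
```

Trace:
`d = {"age": 3, "id": 49, "c": 62}` → d = {'age': 3, 'id': 49, 'c': 62}
`result = len(d)` → result = 3
So result = 3

Answer: 3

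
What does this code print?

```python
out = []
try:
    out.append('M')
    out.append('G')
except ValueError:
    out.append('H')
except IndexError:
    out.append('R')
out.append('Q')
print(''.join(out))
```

Execution trace: 'M' (try body) → 'G' (try body, no exception) → 'Q' (after the try/except). Output: MGQ

Answer: MGQ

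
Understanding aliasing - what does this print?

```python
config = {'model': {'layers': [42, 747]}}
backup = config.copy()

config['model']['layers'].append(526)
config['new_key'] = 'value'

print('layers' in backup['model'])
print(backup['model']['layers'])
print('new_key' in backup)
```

Key concept: shallow copy gotcha with nested dict.
Step by step:
`config = {'model': {'layers': [42, 747]}}` → config = {'model': {'layers': [42, 747]}}
`backup = config.copy()` → backup = {'model': {'layers': [42, 747]}}
`config['model']['layers'].append(526)` → config = {'model': {'layers': [42, 747, 526]}}; backup = {'model': {'layers': [42, 747, 526]}}
`config['new_key'] = 'value'` → config = {'model': {'layers': [42, 747, 526]}, 'new_key': 'value'}
`print('layers' in backup['model'])` → prints True
`print(backup['model']['layers'])` → prints [42, 747, 526]
`print('new_key' in backup)` → prints False

Answer:
True
[42, 747, 526]
False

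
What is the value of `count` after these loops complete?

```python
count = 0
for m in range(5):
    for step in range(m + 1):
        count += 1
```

Triangle: 1 + 2 + ... + 5
`count` takes the values: 0 → 1 → 2 → 3 → 4 → 5 → 6 → 7 → 8 → 9 → 10 → 11 → 12 → 13 → 14 → 15

Answer: 15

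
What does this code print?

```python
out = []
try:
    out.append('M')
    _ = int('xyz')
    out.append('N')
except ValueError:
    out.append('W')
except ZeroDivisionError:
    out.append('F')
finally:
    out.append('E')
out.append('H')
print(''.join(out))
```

Execution trace: 'M' (try body) → 'W' (except ValueError) → 'E' (finally) → 'H' (after the try/except). Output: MWEH

Answer: MWEH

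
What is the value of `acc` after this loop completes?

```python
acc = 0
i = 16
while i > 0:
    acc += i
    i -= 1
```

Sum 16 down to 1
`acc` takes the values: 0 → 16 → 31 → 45 → 58 → 70 → 81 → 91 → 100 → 108 → 115 → 121 → 126 → 130 → 133 → 135 → 136

Answer: 136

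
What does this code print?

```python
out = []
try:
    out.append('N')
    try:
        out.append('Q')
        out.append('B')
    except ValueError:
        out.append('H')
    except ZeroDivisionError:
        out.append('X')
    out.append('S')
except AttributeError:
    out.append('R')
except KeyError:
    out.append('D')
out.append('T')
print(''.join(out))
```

Execution trace: 'N' (try body) → 'Q' (inner try body) → 'B' (inner try body, no exception) → 'S' (try body, no exception) → 'T' (after the try/except). Output: NQBST

Answer: NQBST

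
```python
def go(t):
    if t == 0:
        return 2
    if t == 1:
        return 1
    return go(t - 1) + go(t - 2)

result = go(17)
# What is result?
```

Build up from base cases: go(0)=2, go(1)=1, go(2)=3, go(3)=4, go(4)=7, go(5)=11, go(6)=18, ..., go(17)=3571

Answer: 3571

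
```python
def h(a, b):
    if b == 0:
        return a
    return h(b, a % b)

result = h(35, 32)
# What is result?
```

h(35, 32) -> h(32, 3) -> h(3, 2) -> h(2, 1) -> h(1, 0) -> 1

Answer: 1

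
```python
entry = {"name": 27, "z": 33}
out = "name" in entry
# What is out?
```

Trace:
`entry = {"name": 27, "z": 33}` → entry = {'name': 27, 'z': 33}
`out = "name" in entry` → out = True
So out = True

Answer: True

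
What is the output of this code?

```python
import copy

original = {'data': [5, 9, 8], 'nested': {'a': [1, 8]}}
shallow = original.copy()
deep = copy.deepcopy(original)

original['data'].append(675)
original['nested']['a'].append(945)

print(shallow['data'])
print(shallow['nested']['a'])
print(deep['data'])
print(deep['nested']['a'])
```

Key concept: comparing shallow vs deep copy.
Step by step:
`original = {'data': [5, 9, 8], 'nested': {'a': [1, 8]}}` → original = {'data': [5, 9, 8], 'nested': {'a': [1, 8]}}
`shallow = original.copy()` → shallow = {'data': [5, 9, 8], 'nested': {'a': [1, 8]}}
`deep = copy.deepcopy(original)` → deep = {'data': [5, 9, 8], 'nested': {'a': [1, 8]}}
`original['data'].append(675)` → original = {'data': [5, 9, 8, 675], 'nested': {'a': [1, 8]}}; shallow = {'data': [5, 9, 8, 675], 'nested': {'a': [1, 8]}}
`original['nested']['a'].append(945)` → original = {'data': [5, 9, 8, 675], 'nested': {'a': [1, 8, 945]}}; shallow = {'data': [5, 9, 8, 675], 'nested': {'a': [1, 8, 945]}}
`print(shallow['data'])` → prints [5, 9, 8, 675]
`print(shallow['nested']['a'])` → prints [1, 8, 945]
`print(deep['data'])` → prints [5, 9, 8]
`print(deep['nested']['a'])` → prints [1, 8]

Answer:
[5, 9, 8, 675]
[1, 8, 945]
[5, 9, 8]
[1, 8]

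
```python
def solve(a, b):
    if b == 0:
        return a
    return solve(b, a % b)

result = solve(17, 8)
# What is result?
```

solve(17, 8) -> solve(8, 1) -> solve(1, 0) -> 1

Answer: 1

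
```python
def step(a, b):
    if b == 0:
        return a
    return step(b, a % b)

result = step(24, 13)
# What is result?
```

step(24, 13) -> step(13, 11) -> step(11, 2) -> step(2, 1) -> step(1, 0) -> 1

Answer: 1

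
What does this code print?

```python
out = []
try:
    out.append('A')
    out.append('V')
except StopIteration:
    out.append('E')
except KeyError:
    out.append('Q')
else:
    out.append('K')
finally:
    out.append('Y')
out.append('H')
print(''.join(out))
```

Execution trace: 'A' (try body) → 'V' (try body, no exception) → 'K' (else) → 'Y' (finally) → 'H' (after the try/except). Output: AVKYH

Answer: AVKYH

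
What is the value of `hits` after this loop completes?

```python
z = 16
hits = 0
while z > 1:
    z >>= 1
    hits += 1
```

Count right shifts until 1
`hits` takes the values: 0 → 1 → 2 → 3 → 4

Answer: 4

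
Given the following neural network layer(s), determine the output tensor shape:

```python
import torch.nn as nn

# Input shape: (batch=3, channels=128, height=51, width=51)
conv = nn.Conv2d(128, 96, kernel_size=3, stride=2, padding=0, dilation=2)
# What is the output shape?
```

Input: (3, 128, 51, 51) -> Output: (3, 96, 24, 24)

Answer: (3, 96, 24, 24)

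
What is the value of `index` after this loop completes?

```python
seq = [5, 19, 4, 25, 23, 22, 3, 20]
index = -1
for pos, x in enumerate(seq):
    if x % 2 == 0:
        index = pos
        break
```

First even number index in [5, 19, 4, 25, 23, 22, 3, 20]
`index` takes the values: -1 → 2

Answer: 2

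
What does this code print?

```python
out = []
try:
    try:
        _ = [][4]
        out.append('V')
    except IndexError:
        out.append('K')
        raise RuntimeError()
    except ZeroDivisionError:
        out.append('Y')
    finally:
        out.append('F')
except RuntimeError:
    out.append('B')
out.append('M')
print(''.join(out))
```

Execution trace: 'K' (inner except IndexError) → 'F' (inner finally) → 'B' (outer except RuntimeError) → 'M' (after the try/except). Output: KFBM

Answer: KFBM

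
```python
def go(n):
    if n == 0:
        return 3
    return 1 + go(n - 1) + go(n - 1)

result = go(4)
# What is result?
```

go(n) = 1 + 2·go(n-1), go(0)=3. Closed form: (3+1)·2^4 - 1 = 63.

Answer: 63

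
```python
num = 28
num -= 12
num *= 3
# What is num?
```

Trace:
`num = 28` → num = 28
`num -= 12` → num = 16
`num *= 3` → num = 48
So num = 48

Answer: 48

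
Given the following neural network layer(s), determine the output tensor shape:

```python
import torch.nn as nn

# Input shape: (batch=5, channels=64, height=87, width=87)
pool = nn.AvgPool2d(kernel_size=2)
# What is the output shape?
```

Input: (5, 64, 87, 87) -> Output: (5, 64, 43, 43)

Answer: (5, 64, 43, 43)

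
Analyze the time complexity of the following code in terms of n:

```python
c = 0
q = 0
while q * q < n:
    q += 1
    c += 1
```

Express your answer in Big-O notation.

Each loop level contributes: √n. Multiplying the contributions gives O(√n).

Answer: O(√n)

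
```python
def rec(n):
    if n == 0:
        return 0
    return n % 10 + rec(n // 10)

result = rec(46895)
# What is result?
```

Sum of digits of 46895: 5 + 9 + 8 + 6 + 4 = 32

Answer: 32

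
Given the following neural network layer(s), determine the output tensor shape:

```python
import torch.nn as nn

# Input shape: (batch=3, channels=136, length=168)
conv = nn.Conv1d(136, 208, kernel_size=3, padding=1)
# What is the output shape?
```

Input: (3, 136, 168) -> Output: (3, 208, 168)

Answer: (3, 208, 168)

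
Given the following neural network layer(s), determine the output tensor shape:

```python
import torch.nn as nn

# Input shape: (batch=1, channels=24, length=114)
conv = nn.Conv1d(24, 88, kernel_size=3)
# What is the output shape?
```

Input: (1, 24, 114) -> Output: (1, 88, 112)

Answer: (1, 88, 112)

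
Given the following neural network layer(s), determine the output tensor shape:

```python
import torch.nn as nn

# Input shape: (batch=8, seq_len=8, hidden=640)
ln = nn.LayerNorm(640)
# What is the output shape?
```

Input: (8, 8, 640) -> Output: (8, 8, 640)

Answer: (8, 8, 640)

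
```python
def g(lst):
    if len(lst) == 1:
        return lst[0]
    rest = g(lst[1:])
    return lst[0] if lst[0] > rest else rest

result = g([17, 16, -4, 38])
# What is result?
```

Recursive max over [17, 16, -4, 38] = 38

Answer: 38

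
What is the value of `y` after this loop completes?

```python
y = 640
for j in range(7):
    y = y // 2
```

Halve 7 times: 640 // 2^7 = 5
`y` takes the values: 640 → 320 → 160 → 80 → 40 → 20 → 10 → 5

Answer: 5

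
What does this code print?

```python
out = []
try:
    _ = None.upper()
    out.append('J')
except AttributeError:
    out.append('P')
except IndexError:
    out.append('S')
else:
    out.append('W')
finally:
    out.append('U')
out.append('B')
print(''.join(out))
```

Execution trace: 'P' (except AttributeError) → 'U' (finally) → 'B' (after the try/except). Output: PUB

Answer: PUB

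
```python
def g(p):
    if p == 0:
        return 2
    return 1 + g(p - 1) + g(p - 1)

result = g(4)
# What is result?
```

g(p) = 1 + 2·g(p-1), g(0)=2. Closed form: (2+1)·2^4 - 1 = 47.

Answer: 47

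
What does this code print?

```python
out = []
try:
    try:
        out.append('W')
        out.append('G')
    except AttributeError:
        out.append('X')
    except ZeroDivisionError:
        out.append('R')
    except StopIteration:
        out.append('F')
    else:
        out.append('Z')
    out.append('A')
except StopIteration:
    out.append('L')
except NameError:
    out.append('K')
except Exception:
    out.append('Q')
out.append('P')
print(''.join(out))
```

Execution trace: 'W' (inner try body) → 'G' (inner try body, no exception) → 'Z' (inner else) → 'A' (try body, no exception) → 'P' (after the try/except). Output: WGZAP

Answer: WGZAP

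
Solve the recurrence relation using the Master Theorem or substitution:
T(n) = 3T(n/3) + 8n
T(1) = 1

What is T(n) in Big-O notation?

By Master Theorem: a=3, b=3, f(n)=8n. Since log_3(3) = 1 and f(n) = Θ(n^1), Case 2 applies. T(n) = O(n log n).

Answer: O(n log n)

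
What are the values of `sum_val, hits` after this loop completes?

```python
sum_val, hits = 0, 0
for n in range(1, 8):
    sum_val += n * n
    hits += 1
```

Sum of squares and count
`sum_val, hits` takes the values: (0, 0) → (1, 0) → (1, 1) → (5, 1) → (5, 2) → (14, 2) → (14, 3) → (30, 3) → (30, 4) → (55, 4) → (55, 5) → (91, 5) → (91, 6) → (140, 6) → (140, 7)

Answer: 140, 7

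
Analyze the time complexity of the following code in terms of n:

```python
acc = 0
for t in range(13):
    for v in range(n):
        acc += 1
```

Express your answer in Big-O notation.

Each loop level contributes: 1 × n. Multiplying the contributions gives O(n).

Answer: O(n)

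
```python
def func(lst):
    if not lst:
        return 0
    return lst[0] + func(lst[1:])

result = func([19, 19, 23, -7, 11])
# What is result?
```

19 + 19 + 23 + (-7) + 11 + 0 = 65

Answer: 65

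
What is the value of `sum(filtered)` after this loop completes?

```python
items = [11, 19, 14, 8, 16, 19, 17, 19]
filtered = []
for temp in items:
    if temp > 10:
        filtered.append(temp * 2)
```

Sum of doubled values > 10
`filtered` takes the values: [] → [22] → [22, 38] → [22, 38, 28] → [22, 38, 28, 32] → [22, 38, 28, 32, 38] → [22, 38, 28, 32, 38, 34] → [22, 38, 28, 32, 38, 34, 38]
So `sum(filtered)` = 230

Answer: 230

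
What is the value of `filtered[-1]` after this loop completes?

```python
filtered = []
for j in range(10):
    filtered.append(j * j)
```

Last element of squares 0 to 9
`filtered` takes the values: [] → [0] → [0, 1] → [0, 1, 4] → [0, 1, 4, 9] → [0, 1, 4, 9, 16] → [0, 1, 4, 9, 16, 25] → [0, 1, 4, 9, 16, 25, 36] → [0, 1, 4, 9, 16, 25, 36, 49] → [0, 1, 4, 9, 16, 25, 36, 49, 64] → [0, 1, 4, 9, 16, 25, 36, 49, 64, 81]
So `filtered[-1]` = 81

Answer: 81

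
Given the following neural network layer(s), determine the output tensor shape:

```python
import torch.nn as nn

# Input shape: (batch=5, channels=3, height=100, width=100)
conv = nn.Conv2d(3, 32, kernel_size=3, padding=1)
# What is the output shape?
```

Input: (5, 3, 100, 100) -> Output: (5, 32, 100, 100)

Answer: (5, 32, 100, 100)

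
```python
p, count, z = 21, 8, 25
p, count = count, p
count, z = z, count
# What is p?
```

Trace:
`p, count, z = 21, 8, 25` → p = 21; count = 8; z = 25
`p, count = count, p` → p = 8; count = 21
`count, z = z, count` → count = 25; z = 21
So p = 8

Answer: 8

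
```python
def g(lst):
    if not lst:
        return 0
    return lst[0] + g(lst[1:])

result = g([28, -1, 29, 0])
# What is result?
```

28 + (-1) + 29 + 0 + 0 = 56

Answer: 56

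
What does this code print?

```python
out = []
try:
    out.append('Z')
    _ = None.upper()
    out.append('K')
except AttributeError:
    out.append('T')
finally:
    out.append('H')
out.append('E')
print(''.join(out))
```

Execution trace: 'Z' (try body) → 'T' (except AttributeError) → 'H' (finally) → 'E' (after the try/except). Output: ZTHE

Answer: ZTHE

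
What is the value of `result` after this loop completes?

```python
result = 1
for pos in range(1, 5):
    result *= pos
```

4! = 24
`result` takes the values: 1 → 2 → 6 → 24

Answer: 24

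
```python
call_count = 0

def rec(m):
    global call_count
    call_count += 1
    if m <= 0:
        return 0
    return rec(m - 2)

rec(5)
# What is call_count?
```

Linear recursion stepping by 2: 4 calls from m=5 down to ≤0.

Answer: 4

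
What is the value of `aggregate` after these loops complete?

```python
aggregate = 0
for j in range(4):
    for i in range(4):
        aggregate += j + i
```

Sum of all j+i for j,i in 4x4
`aggregate` takes the values: 0 → 1 → 3 → 6 → 7 → 9 → 12 → 16 → 18 → 21 → 25 → 30 → 33 → 37 → 42 → 48

Answer: 48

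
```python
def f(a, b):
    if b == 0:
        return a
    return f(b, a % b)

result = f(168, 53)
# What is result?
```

f(168, 53) -> f(53, 9) -> f(9, 8) -> f(8, 1) -> f(1, 0) -> 1

Answer: 1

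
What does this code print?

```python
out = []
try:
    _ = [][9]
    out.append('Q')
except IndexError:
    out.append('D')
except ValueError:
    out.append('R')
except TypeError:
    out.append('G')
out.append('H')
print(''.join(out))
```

Execution trace: 'D' (except IndexError) → 'H' (after the try/except). Output: DH

Answer: DH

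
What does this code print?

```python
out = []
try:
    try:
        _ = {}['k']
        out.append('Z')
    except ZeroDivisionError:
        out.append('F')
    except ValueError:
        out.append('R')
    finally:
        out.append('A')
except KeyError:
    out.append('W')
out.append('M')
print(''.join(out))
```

Execution trace: 'A' (inner finally) → 'W' (outer except KeyError) → 'M' (after the try/except). Output: AWM

Answer: AWM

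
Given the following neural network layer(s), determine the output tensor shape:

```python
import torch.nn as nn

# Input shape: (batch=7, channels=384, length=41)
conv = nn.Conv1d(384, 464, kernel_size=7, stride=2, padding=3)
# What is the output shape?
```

Input: (7, 384, 41) -> Output: (7, 464, 21)

Answer: (7, 464, 21)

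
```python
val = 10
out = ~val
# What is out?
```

Trace:
`val = 10` → val = 10
`out = ~val` → out = -11
So out = -11

Answer: -11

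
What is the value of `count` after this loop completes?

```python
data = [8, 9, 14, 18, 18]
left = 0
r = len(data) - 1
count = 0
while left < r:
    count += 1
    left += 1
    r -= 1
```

Iterations until pointers meet (list length 5)
`count` takes the values: 0 → 1 → 2

Answer: 2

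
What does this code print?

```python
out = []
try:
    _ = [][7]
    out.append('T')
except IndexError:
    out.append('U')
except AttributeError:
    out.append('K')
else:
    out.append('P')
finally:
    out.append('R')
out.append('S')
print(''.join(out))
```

Execution trace: 'U' (except IndexError) → 'R' (finally) → 'S' (after the try/except). Output: URS

Answer: URS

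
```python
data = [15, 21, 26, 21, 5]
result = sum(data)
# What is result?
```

Trace:
`data = [15, 21, 26, 21, 5]` → data = [15, 21, 26, 21, 5]
`result = sum(data)` → result = 88
So result = 88

Answer: 88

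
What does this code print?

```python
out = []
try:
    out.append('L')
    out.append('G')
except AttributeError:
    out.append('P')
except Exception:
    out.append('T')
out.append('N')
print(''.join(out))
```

Execution trace: 'L' (try body) → 'G' (try body, no exception) → 'N' (after the try/except). Output: LGN

Answer: LGN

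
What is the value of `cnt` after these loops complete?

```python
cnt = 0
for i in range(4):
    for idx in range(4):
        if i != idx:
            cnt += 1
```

4² - 4 (exclude diagonal)
`cnt` takes the values: 0 → 1 → 2 → 3 → 4 → 5 → 6 → 7 → 8 → 9 → 10 → 11 → 12

Answer: 12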